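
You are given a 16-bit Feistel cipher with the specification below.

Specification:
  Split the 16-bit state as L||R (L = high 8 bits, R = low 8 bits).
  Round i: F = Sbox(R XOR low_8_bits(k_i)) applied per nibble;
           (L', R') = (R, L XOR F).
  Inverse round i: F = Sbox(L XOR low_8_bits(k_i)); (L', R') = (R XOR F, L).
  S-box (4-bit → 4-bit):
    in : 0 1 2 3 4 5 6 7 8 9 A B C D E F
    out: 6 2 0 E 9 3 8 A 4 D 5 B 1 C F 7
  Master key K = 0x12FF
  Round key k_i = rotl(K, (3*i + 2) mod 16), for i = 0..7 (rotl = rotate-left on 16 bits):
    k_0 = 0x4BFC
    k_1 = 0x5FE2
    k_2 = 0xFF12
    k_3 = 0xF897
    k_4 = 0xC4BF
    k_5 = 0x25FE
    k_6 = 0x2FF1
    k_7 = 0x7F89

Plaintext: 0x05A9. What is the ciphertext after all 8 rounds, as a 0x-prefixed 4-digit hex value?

s_0 = plaintext = 0x05A9
s_1 = Round(s_0, k_0) = 0xA936
s_2 = Round(s_1, k_1) = 0x3660
s_3 = Round(s_2, k_2) = 0x6096
s_4 = Round(s_3, k_3) = 0x9602
s_5 = Round(s_4, k_4) = 0x022A
s_6 = Round(s_5, k_5) = 0x2ACB
s_7 = Round(s_6, k_6) = 0xCBCF
s_8 = Round(s_7, k_7) = 0xCF53

0xCF53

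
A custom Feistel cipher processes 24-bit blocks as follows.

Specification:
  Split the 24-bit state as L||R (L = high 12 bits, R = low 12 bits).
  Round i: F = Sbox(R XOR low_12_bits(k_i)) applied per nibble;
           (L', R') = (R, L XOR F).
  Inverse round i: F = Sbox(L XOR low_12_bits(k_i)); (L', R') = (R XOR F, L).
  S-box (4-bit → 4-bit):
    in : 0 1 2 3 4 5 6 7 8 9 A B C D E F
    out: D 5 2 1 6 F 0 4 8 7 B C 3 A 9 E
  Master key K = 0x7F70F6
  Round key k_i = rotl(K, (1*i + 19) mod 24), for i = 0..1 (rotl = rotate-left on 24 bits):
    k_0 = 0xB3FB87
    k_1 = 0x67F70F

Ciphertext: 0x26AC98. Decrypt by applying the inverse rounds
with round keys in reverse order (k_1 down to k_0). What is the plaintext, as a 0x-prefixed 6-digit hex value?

s_0 = ciphertext = 0x26AC98
s_1 = InvRound(s_0, k_1) = 0x39726A
s_2 = InvRound(s_1, k_0) = 0xA37397

0xA37397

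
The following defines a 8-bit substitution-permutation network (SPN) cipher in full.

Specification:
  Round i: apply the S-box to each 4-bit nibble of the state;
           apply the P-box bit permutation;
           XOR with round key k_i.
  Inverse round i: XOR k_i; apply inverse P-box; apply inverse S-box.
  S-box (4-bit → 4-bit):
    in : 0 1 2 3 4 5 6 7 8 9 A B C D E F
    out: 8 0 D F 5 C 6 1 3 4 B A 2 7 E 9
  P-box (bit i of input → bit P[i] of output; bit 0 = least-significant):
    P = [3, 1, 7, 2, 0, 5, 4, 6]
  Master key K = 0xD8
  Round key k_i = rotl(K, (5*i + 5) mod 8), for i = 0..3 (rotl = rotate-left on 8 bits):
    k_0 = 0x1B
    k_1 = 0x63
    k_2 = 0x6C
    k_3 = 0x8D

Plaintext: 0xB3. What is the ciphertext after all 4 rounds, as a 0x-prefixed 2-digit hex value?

s_0 = plaintext = 0xB3
s_1 = Round(s_0, k_0) = 0xF5
s_2 = Round(s_1, k_1) = 0xA6
s_3 = Round(s_2, k_2) = 0x8F
s_4 = Round(s_3, k_3) = 0xA0

0xA0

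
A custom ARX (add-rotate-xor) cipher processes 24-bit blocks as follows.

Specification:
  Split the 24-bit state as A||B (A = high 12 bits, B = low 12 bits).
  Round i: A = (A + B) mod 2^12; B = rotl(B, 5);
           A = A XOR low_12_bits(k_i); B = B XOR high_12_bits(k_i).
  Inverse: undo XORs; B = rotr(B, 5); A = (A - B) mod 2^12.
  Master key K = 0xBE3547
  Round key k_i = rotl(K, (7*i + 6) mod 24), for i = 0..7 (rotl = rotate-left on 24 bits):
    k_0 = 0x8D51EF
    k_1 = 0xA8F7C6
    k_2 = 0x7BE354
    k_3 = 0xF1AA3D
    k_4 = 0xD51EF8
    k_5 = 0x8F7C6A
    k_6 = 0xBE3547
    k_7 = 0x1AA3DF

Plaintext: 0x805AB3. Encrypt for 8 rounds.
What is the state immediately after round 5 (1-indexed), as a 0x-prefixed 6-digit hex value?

0x440377

s_0 = plaintext = 0x805AB3
s_1 = Round(s_0, k_0) = 0x357EA0
s_2 = Round(s_1, k_1) = 0x631E92
s_3 = Round(s_2, k_2) = 0x7975E3
s_4 = Round(s_3, k_3) = 0x747371
s_5 = Round(s_4, k_4) = 0x440377
s_6 = Round(s_5, k_5) = 0xBDD611
s_7 = Round(s_6, k_6) = 0x4A99CF
s_8 = Round(s_7, k_7) = 0xDA7859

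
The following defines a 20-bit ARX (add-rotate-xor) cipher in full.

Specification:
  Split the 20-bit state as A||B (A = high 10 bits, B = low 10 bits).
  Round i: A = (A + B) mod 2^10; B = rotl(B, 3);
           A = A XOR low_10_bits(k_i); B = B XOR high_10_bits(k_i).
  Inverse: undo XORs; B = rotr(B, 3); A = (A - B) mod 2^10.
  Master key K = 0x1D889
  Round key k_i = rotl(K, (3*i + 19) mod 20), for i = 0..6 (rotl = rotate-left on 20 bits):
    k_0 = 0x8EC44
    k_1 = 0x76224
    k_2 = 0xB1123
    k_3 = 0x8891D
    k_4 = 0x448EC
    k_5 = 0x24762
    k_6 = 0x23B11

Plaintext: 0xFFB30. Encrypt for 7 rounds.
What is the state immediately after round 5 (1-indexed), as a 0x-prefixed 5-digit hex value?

s_0 = plaintext = 0xFFB30
s_1 = Round(s_0, k_0) = 0xDABBD
s_2 = Round(s_1, k_1) = 0x40C37
s_3 = Round(s_2, k_2) = 0x0677C
s_4 = Round(s_3, k_3) = 0xA21C4
s_5 = Round(s_4, k_4) = 0x28331
s_6 = Round(s_5, k_5) = 0x2CD1F
s_7 = Round(s_6, k_6) = 0xB0C74

0x28331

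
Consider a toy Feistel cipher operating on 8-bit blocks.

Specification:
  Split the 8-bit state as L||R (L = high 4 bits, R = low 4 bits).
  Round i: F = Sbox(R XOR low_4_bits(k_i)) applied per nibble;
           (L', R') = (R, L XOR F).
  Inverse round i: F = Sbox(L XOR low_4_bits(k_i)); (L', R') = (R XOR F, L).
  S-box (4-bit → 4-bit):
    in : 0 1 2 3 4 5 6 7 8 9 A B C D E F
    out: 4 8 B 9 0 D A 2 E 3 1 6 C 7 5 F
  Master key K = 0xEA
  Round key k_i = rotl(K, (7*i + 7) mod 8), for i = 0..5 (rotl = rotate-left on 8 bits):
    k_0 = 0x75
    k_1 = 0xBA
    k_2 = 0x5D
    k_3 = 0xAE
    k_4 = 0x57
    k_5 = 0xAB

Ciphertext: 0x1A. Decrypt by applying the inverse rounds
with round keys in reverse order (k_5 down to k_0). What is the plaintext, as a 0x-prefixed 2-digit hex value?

s_0 = ciphertext = 0x1A
s_1 = InvRound(s_0, k_5) = 0xB1
s_2 = InvRound(s_1, k_4) = 0xDB
s_3 = InvRound(s_2, k_3) = 0x2D
s_4 = InvRound(s_3, k_2) = 0x22
s_5 = InvRound(s_4, k_1) = 0xC2
s_6 = InvRound(s_5, k_0) = 0x1C

0x1C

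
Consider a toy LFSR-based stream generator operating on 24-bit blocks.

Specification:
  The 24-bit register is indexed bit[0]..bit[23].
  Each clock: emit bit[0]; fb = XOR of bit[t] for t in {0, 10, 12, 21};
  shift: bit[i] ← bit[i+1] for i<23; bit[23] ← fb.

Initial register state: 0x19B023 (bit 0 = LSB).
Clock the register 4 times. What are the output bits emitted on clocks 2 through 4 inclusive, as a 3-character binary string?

100

reg_0 = 0x19B023
clock 1: out=1, reg = 0x0CD811
clock 2: out=1, reg = 0x066C08
clock 3: out=0, reg = 0x833604
clock 4: out=0, reg = 0x419B02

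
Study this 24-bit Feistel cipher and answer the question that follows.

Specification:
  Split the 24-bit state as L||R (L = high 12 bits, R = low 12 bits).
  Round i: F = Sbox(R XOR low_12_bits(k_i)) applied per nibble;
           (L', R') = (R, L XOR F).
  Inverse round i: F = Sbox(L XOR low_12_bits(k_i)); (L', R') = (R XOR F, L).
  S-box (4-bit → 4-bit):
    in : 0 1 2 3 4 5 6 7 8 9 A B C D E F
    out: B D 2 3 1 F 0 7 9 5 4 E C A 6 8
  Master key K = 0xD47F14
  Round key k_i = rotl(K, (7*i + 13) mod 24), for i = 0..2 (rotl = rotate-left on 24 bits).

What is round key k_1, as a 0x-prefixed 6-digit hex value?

0x4D47F1

K = 0xD47F14
k_0 = rotl(K, (7*0+13) mod 24) = rotl(K, 13) = 0xE29A8F
k_1 = rotl(K, (7*1+13) mod 24) = rotl(K, 20) = 0x4D47F1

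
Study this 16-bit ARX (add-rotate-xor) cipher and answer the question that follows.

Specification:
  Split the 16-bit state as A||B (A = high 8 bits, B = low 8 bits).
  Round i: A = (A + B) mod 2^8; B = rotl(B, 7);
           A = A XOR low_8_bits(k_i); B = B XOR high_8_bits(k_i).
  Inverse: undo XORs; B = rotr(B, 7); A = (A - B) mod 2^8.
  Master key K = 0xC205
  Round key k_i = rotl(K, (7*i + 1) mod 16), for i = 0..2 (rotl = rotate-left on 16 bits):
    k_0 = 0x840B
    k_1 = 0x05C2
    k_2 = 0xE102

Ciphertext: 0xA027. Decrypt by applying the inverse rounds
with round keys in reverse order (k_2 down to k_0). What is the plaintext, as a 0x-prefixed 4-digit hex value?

0xA22B

s_0 = ciphertext = 0xA027
s_1 = InvRound(s_0, k_2) = 0x158D
s_2 = InvRound(s_1, k_1) = 0xC611
s_3 = InvRound(s_2, k_0) = 0xA22B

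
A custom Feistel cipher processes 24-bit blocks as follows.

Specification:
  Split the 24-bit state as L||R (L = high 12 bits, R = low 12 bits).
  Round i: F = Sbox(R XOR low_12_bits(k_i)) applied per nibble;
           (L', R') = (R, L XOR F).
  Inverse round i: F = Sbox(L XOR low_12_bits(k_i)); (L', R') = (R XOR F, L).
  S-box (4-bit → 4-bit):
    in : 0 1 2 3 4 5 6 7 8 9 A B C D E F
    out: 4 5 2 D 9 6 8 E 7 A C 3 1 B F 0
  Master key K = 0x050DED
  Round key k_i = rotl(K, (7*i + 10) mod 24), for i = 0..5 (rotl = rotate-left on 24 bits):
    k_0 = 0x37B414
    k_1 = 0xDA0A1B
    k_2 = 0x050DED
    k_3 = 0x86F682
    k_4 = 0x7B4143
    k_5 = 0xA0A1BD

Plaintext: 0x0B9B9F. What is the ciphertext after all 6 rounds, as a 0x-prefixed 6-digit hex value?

s_0 = plaintext = 0x0B9B9F
s_1 = Round(s_0, k_0) = 0xB9F0CA
s_2 = Round(s_1, k_1) = 0x0CA72A
s_3 = Round(s_2, k_2) = 0x72ACD4
s_4 = Round(s_3, k_3) = 0xCD4B42
s_5 = Round(s_4, k_4) = 0xB42091
s_6 = Round(s_5, k_5) = 0x091E63

0x091E63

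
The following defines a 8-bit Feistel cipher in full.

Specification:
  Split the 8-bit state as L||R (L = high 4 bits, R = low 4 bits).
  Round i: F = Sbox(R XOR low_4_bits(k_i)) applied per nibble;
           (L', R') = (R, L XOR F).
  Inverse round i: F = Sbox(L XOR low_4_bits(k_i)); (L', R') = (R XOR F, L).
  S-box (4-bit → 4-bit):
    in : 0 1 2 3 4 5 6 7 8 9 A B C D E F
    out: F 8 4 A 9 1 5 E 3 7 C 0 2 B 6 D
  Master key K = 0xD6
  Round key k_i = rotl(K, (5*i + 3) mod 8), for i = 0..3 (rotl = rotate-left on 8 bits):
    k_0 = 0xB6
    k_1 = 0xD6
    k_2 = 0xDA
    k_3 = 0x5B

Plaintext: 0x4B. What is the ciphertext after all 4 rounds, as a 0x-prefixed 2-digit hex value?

s_0 = plaintext = 0x4B
s_1 = Round(s_0, k_0) = 0xBF
s_2 = Round(s_1, k_1) = 0xFC
s_3 = Round(s_2, k_2) = 0xCA
s_4 = Round(s_3, k_3) = 0xA4

0xA4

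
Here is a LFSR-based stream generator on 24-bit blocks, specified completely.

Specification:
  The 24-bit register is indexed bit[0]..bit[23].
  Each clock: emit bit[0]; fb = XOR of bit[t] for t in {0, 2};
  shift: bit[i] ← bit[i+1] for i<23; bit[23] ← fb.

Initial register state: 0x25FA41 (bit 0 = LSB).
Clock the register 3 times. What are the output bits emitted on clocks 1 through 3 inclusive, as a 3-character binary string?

reg_0 = 0x25FA41
clock 1: out=1, reg = 0x92FD20
clock 2: out=0, reg = 0x497E90
clock 3: out=0, reg = 0x24BF48

100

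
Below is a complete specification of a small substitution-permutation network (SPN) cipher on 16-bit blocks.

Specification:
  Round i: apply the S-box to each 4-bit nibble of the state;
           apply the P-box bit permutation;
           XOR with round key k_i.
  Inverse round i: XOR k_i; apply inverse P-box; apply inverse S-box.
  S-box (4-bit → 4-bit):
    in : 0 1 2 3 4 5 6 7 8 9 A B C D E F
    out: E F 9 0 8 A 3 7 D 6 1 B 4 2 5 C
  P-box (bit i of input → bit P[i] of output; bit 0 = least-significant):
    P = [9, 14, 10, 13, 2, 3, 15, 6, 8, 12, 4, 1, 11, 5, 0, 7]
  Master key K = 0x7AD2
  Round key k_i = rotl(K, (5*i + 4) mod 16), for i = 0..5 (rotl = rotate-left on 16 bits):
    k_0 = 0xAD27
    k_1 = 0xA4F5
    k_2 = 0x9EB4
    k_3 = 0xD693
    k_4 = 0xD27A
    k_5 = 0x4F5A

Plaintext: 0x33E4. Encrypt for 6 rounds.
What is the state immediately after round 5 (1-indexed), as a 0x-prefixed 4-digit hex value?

0x641A

s_0 = plaintext = 0x33E4
s_1 = Round(s_0, k_0) = 0x0D23
s_2 = Round(s_1, k_1) = 0xB410
s_3 = Round(s_2, k_2) = 0x725A
s_4 = Round(s_3, k_3) = 0xDDF8
s_5 = Round(s_4, k_4) = 0x641A
s_6 = Round(s_5, k_5) = 0xC534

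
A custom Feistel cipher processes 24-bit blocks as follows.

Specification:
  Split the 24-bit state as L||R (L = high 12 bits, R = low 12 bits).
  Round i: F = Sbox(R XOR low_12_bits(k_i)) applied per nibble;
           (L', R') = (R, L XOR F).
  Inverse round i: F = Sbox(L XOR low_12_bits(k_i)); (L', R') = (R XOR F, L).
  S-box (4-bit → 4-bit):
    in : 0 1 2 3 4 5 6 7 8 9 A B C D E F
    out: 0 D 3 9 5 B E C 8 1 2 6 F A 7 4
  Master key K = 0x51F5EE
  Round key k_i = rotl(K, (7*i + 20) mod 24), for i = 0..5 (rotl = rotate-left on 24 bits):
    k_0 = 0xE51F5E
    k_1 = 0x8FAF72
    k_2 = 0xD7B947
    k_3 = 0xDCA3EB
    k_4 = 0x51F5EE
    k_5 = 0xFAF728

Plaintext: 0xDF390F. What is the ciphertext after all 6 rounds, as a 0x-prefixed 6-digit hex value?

s_0 = plaintext = 0xDF390F
s_1 = Round(s_0, k_0) = 0x90F34E
s_2 = Round(s_1, k_1) = 0x34E690
s_3 = Round(s_2, k_2) = 0x6907E2
s_4 = Round(s_3, k_3) = 0x7E2391
s_5 = Round(s_4, k_4) = 0x391926
s_6 = Round(s_5, k_5) = 0x926496

0x926496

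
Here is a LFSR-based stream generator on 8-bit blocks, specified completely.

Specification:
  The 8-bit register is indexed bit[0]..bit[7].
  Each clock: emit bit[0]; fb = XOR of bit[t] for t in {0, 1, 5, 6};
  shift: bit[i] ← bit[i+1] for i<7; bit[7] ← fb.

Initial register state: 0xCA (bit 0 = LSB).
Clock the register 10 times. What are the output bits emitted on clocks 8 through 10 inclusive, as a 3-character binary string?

reg_0 = 0xCA
clock 1: out=0, reg = 0x65
clock 2: out=1, reg = 0xB2
clock 3: out=0, reg = 0x59
clock 4: out=1, reg = 0x2C
clock 5: out=0, reg = 0x96
clock 6: out=0, reg = 0xCB
clock 7: out=1, reg = 0xE5
clock 8: out=1, reg = 0xF2
clock 9: out=0, reg = 0xF9
clock 10: out=1, reg = 0xFC

101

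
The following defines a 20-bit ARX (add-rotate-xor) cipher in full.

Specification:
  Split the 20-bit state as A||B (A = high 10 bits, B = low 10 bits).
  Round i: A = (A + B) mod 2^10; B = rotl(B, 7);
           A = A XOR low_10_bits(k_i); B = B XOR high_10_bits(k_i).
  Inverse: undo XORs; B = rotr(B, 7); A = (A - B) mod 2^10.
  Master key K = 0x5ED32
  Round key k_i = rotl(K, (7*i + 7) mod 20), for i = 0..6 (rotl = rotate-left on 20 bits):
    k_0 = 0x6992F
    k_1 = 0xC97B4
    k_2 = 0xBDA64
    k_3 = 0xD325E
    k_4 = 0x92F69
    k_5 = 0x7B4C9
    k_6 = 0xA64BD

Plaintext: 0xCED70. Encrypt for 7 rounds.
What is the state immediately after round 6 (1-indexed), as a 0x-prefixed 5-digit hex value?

s_0 = plaintext = 0xCED70
s_1 = Round(s_0, k_0) = 0x61188
s_2 = Round(s_1, k_1) = 0x2E314
s_3 = Round(s_2, k_2) = 0x6A094
s_4 = Round(s_3, k_3) = 0x1895E
s_5 = Round(s_4, k_4) = 0xAA560
s_6 = Round(s_5, k_5) = 0x301C1
s_7 = Round(s_6, k_6) = 0x8F221

0x301C1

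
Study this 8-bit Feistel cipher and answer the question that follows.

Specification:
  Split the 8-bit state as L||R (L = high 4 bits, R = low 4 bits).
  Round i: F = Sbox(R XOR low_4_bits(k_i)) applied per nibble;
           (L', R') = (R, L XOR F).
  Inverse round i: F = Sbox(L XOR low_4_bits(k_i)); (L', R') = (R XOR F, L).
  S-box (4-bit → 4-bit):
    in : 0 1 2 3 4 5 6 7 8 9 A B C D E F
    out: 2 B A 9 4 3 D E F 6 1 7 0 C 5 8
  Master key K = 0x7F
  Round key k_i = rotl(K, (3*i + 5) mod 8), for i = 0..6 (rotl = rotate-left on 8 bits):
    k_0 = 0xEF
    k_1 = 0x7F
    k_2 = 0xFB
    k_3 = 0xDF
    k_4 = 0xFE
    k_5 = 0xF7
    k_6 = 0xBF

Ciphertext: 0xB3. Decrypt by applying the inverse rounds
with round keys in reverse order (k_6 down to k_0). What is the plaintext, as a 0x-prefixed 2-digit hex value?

0x41

s_0 = ciphertext = 0xB3
s_1 = InvRound(s_0, k_6) = 0x7B
s_2 = InvRound(s_1, k_5) = 0x97
s_3 = InvRound(s_2, k_4) = 0x99
s_4 = InvRound(s_3, k_3) = 0x49
s_5 = InvRound(s_4, k_2) = 0x14
s_6 = InvRound(s_5, k_1) = 0x11
s_7 = InvRound(s_6, k_0) = 0x41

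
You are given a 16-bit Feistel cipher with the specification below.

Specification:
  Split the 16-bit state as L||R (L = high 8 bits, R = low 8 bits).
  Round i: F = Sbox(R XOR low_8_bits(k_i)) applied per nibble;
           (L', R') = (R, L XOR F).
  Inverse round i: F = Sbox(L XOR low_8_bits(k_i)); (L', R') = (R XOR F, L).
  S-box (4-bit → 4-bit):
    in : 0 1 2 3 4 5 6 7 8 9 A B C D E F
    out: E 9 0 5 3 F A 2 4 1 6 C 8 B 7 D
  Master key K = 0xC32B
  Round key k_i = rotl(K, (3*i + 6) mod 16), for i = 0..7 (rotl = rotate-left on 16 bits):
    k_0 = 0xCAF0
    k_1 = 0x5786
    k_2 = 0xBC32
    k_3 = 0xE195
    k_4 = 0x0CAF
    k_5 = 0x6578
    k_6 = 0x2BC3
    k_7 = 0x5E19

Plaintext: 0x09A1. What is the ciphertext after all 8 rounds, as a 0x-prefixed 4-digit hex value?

s_0 = plaintext = 0x09A1
s_1 = Round(s_0, k_0) = 0xA1F0
s_2 = Round(s_1, k_1) = 0xF08B
s_3 = Round(s_2, k_2) = 0x8B31
s_4 = Round(s_3, k_3) = 0x31E8
s_5 = Round(s_4, k_4) = 0xE803
s_6 = Round(s_5, k_5) = 0x03C4
s_7 = Round(s_6, k_6) = 0xC4E1
s_8 = Round(s_7, k_7) = 0xE110

0xE110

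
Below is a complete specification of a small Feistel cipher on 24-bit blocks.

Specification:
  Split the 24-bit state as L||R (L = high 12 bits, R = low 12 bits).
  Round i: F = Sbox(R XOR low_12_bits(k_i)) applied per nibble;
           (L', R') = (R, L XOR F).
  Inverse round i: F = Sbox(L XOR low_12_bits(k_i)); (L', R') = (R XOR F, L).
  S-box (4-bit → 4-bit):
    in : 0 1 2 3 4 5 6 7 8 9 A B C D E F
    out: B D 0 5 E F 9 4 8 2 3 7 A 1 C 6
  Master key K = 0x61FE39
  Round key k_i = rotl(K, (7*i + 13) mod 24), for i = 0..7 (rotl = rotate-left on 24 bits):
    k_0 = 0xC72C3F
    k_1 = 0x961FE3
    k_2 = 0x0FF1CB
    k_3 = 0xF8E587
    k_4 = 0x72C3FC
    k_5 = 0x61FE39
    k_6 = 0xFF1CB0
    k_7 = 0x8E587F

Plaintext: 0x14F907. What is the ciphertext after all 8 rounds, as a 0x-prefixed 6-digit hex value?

s_0 = plaintext = 0x14F907
s_1 = Round(s_0, k_0) = 0x907E17
s_2 = Round(s_1, k_1) = 0xE17469
s_3 = Round(s_2, k_2) = 0x469127
s_4 = Round(s_3, k_3) = 0x127A52
s_5 = Round(s_4, k_4) = 0xA5231B
s_6 = Round(s_5, k_5) = 0x31BB52
s_7 = Round(s_6, k_6) = 0xB527DB
s_8 = Round(s_7, k_7) = 0x7DBD6C

0x7DBD6C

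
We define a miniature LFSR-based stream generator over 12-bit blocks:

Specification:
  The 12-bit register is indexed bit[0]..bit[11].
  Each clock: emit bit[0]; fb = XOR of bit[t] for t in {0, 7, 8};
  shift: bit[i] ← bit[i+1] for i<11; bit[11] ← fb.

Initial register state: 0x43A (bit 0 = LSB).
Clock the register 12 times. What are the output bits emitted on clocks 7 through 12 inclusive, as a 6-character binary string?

reg_0 = 0x43A
clock 1: out=0, reg = 0x21D
clock 2: out=1, reg = 0x90E
clock 3: out=0, reg = 0xC87
clock 4: out=1, reg = 0x643
clock 5: out=1, reg = 0xB21
clock 6: out=1, reg = 0x590
clock 7: out=0, reg = 0x2C8
clock 8: out=0, reg = 0x964
clock 9: out=0, reg = 0xCB2
clock 10: out=0, reg = 0xE59
clock 11: out=1, reg = 0xF2C
clock 12: out=0, reg = 0xF96

000010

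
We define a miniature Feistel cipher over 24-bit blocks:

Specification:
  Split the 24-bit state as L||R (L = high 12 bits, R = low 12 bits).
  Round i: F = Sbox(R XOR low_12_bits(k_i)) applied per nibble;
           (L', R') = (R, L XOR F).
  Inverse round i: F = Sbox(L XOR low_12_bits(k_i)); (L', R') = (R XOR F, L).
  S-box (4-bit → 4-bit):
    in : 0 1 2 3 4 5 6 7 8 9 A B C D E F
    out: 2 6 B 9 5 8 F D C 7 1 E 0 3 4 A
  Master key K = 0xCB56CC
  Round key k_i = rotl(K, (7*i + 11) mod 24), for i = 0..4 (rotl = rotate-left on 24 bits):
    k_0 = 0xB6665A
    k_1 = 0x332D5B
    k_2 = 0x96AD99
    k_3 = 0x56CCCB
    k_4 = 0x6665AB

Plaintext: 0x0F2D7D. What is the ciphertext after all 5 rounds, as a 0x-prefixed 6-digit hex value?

0xC43EC5

s_0 = plaintext = 0x0F2D7D
s_1 = Round(s_0, k_0) = 0xD7DE4F
s_2 = Round(s_1, k_1) = 0xE4F418
s_3 = Round(s_2, k_2) = 0x418989
s_4 = Round(s_3, k_3) = 0x989C43
s_5 = Round(s_4, k_4) = 0xC43EC5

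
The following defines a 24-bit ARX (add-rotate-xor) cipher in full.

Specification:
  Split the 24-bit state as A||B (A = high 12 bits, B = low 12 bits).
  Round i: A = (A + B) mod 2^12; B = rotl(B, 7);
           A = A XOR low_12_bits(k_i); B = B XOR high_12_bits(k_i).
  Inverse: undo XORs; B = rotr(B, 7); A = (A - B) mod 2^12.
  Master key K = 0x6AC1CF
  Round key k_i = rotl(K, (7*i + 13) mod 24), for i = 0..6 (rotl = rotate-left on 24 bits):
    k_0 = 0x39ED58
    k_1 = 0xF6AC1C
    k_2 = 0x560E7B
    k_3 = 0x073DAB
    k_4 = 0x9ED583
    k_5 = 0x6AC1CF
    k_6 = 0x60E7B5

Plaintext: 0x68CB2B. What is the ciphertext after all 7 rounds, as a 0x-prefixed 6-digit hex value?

0x5EB1EA

s_0 = plaintext = 0x68CB2B
s_1 = Round(s_0, k_0) = 0xCEF647
s_2 = Round(s_1, k_1) = 0xF2ACD8
s_3 = Round(s_2, k_2) = 0x279906
s_4 = Round(s_3, k_3) = 0x6D433B
s_5 = Round(s_4, k_4) = 0xF8C474
s_6 = Round(s_5, k_5) = 0x5CFC8F
s_7 = Round(s_6, k_6) = 0x5EB1EA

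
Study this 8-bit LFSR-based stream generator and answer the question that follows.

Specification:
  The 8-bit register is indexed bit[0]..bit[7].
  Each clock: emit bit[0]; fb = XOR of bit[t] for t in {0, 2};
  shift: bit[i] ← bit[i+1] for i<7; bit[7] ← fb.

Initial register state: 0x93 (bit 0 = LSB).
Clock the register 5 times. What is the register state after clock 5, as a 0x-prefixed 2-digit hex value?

reg_0 = 0x93
clock 1: out=1, reg = 0xC9
clock 2: out=1, reg = 0xE4
clock 3: out=0, reg = 0xF2
clock 4: out=0, reg = 0x79
clock 5: out=1, reg = 0xBC

0xBC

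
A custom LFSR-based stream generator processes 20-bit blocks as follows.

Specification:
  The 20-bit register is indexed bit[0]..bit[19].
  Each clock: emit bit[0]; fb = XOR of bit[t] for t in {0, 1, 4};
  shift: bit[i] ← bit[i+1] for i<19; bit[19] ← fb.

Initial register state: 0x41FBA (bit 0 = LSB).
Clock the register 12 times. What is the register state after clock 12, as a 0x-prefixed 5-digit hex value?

0x19C41

reg_0 = 0x41FBA
clock 1: out=0, reg = 0x20FDD
clock 2: out=1, reg = 0x107EE
clock 3: out=0, reg = 0x883F7
clock 4: out=1, reg = 0xC41FB
clock 5: out=1, reg = 0xE20FD
clock 6: out=1, reg = 0x7107E
clock 7: out=0, reg = 0x3883F
clock 8: out=1, reg = 0x9C41F
clock 9: out=1, reg = 0xCE20F
clock 10: out=1, reg = 0x67107
clock 11: out=1, reg = 0x33883
clock 12: out=1, reg = 0x19C41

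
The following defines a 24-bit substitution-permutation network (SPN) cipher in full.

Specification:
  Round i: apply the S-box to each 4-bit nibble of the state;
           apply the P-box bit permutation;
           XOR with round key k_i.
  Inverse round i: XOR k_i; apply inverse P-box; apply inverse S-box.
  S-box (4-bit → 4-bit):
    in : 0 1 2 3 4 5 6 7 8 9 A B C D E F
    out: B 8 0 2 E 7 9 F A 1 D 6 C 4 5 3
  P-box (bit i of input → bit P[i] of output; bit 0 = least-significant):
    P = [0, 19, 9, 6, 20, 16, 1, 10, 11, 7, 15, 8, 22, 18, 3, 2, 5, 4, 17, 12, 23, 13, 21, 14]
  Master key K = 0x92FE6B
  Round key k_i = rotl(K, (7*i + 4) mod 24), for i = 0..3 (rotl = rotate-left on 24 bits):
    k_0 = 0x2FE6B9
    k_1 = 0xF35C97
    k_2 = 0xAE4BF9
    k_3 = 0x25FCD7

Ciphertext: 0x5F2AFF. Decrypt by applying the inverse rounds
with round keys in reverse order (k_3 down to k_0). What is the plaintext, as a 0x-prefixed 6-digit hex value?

s_0 = ciphertext = 0x5F2AFF
s_1 = InvRound(s_0, k_3) = 0xCAED6B
s_2 = InvRound(s_1, k_2) = 0xB3FBCD
s_3 = InvRound(s_2, k_1) = 0x33ECCC
s_4 = InvRound(s_3, k_0) = 0x2F8997

0x2F8997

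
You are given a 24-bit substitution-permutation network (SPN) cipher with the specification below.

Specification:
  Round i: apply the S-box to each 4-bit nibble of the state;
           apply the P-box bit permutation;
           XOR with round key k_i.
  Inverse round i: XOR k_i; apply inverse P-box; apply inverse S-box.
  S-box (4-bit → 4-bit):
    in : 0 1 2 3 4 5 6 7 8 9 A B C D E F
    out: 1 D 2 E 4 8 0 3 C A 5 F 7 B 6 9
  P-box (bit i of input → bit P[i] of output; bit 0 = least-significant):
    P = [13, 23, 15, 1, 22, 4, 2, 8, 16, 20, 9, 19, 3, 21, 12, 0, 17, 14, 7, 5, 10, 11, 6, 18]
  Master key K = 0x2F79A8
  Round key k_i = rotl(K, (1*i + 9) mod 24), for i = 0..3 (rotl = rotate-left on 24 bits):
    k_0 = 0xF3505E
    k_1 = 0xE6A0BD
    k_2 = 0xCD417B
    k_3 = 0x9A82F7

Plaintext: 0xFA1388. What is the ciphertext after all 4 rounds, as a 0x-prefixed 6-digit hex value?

0x040613

s_0 = plaintext = 0xFA1388
s_1 = Round(s_0, k_0) = 0xEDC7D1
s_2 = Round(s_1, k_1) = 0x9559C7
s_3 = Round(s_2, k_2) = 0x11694E
s_4 = Round(s_3, k_3) = 0x040613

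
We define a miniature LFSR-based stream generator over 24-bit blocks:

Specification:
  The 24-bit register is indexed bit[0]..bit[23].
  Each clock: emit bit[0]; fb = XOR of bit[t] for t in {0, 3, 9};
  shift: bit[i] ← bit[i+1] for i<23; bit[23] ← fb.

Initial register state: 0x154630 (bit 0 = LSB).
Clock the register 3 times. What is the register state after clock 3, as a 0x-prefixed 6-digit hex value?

reg_0 = 0x154630
clock 1: out=0, reg = 0x8AA318
clock 2: out=0, reg = 0x45518C
clock 3: out=0, reg = 0xA2A8C6

0xA2A8C6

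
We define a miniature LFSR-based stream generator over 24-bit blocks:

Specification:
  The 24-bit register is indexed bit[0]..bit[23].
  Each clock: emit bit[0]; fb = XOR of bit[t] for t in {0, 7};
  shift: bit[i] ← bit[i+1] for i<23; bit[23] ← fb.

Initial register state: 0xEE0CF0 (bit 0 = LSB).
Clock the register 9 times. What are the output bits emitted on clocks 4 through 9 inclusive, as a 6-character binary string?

011110

reg_0 = 0xEE0CF0
clock 1: out=0, reg = 0xF70678
clock 2: out=0, reg = 0x7B833C
clock 3: out=0, reg = 0x3DC19E
clock 4: out=0, reg = 0x9EE0CF
clock 5: out=1, reg = 0x4F7067
clock 6: out=1, reg = 0xA7B833
clock 7: out=1, reg = 0xD3DC19
clock 8: out=1, reg = 0xE9EE0C
clock 9: out=0, reg = 0x74F706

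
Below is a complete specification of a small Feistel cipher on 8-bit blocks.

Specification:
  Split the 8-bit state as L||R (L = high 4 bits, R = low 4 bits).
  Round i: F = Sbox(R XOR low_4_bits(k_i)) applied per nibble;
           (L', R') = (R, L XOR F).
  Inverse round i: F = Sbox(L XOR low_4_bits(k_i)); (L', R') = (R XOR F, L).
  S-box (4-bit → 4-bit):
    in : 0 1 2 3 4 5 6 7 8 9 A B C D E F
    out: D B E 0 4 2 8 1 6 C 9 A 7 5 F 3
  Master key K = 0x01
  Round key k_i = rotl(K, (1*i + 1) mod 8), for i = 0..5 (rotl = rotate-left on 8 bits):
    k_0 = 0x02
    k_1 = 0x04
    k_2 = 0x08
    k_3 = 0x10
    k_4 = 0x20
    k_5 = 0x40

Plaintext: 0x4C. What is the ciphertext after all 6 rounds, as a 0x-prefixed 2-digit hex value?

s_0 = plaintext = 0x4C
s_1 = Round(s_0, k_0) = 0xCB
s_2 = Round(s_1, k_1) = 0xBF
s_3 = Round(s_2, k_2) = 0xFA
s_4 = Round(s_3, k_3) = 0xA6
s_5 = Round(s_4, k_4) = 0x62
s_6 = Round(s_5, k_5) = 0x28

0x28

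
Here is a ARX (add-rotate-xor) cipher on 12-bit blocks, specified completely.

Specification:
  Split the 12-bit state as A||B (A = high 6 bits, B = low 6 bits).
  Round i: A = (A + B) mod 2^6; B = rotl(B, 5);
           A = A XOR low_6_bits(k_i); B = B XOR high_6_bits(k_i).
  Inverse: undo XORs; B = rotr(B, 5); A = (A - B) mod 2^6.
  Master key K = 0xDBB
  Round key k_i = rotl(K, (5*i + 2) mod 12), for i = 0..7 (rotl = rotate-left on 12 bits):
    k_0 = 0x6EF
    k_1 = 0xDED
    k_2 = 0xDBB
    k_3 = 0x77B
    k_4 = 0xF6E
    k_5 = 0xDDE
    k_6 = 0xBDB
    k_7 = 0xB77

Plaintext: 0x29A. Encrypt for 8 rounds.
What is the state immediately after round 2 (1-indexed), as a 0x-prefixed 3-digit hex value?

s_0 = plaintext = 0x29A
s_1 = Round(s_0, k_0) = 0x2D6
s_2 = Round(s_1, k_1) = 0x33C
s_3 = Round(s_2, k_2) = 0xCE8
s_4 = Round(s_3, k_3) = 0x809
s_5 = Round(s_4, k_4) = 0x1D9
s_6 = Round(s_5, k_5) = 0xF9B
s_7 = Round(s_6, k_6) = 0x082
s_8 = Round(s_7, k_7) = 0xCEC

0x33C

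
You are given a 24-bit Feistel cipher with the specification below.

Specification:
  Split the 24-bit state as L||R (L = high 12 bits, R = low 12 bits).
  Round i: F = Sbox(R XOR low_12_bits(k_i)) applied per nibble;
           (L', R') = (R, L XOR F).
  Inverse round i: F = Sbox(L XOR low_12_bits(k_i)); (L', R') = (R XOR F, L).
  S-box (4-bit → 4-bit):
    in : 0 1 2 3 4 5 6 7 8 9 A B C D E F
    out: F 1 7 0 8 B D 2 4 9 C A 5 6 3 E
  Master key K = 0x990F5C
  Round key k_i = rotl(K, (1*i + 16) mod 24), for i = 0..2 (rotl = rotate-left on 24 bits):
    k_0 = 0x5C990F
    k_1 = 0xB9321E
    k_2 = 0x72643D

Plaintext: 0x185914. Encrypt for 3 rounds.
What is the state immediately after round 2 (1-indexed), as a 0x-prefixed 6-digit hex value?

0xE9FC55

s_0 = plaintext = 0x185914
s_1 = Round(s_0, k_0) = 0x914E9F
s_2 = Round(s_1, k_1) = 0xE9FC55
s_3 = Round(s_2, k_2) = 0xC55A4B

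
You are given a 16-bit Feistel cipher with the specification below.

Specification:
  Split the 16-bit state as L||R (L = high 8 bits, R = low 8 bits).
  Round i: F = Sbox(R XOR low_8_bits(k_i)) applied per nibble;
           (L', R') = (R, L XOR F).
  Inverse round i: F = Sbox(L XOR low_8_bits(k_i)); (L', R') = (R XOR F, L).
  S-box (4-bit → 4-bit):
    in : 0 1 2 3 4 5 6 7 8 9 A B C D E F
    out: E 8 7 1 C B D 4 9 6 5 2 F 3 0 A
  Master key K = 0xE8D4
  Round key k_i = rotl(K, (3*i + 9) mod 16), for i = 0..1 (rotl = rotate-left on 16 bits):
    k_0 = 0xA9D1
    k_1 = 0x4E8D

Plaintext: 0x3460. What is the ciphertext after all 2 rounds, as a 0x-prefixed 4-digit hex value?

0x1C08

s_0 = plaintext = 0x3460
s_1 = Round(s_0, k_0) = 0x601C
s_2 = Round(s_1, k_1) = 0x1C08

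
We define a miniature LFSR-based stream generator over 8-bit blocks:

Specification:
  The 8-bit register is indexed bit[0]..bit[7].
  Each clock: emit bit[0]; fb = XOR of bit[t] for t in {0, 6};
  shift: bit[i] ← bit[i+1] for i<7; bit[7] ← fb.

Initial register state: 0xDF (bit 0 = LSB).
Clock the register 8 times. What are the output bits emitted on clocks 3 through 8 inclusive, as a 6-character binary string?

reg_0 = 0xDF
clock 1: out=1, reg = 0x6F
clock 2: out=1, reg = 0x37
clock 3: out=1, reg = 0x9B
clock 4: out=1, reg = 0xCD
clock 5: out=1, reg = 0x66
clock 6: out=0, reg = 0xB3
clock 7: out=1, reg = 0xD9
clock 8: out=1, reg = 0x6C

111011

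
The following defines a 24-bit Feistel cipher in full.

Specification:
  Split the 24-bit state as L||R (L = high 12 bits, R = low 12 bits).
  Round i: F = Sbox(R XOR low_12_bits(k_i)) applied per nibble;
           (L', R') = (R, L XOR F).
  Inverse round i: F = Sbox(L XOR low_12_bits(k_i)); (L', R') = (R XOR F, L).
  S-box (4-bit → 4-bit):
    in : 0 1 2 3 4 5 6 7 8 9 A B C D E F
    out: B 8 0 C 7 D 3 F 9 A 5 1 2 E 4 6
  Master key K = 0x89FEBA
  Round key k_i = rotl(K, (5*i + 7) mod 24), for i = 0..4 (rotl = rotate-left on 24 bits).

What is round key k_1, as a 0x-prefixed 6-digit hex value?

0xEBA89F

K = 0x89FEBA
k_0 = rotl(K, (5*0+7) mod 24) = rotl(K, 7) = 0xFF5D44
k_1 = rotl(K, (5*1+7) mod 24) = rotl(K, 12) = 0xEBA89F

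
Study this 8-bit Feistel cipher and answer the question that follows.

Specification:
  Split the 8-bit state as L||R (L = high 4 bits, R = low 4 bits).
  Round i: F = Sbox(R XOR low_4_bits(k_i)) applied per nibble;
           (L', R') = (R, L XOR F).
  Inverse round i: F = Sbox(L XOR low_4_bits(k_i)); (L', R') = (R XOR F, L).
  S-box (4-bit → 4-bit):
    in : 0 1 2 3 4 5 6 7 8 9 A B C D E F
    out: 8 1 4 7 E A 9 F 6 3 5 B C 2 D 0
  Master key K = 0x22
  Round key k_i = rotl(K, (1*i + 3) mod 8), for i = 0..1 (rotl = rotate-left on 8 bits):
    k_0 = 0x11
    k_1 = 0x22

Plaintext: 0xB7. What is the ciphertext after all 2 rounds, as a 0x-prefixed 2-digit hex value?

s_0 = plaintext = 0xB7
s_1 = Round(s_0, k_0) = 0x72
s_2 = Round(s_1, k_1) = 0x2F

0x2F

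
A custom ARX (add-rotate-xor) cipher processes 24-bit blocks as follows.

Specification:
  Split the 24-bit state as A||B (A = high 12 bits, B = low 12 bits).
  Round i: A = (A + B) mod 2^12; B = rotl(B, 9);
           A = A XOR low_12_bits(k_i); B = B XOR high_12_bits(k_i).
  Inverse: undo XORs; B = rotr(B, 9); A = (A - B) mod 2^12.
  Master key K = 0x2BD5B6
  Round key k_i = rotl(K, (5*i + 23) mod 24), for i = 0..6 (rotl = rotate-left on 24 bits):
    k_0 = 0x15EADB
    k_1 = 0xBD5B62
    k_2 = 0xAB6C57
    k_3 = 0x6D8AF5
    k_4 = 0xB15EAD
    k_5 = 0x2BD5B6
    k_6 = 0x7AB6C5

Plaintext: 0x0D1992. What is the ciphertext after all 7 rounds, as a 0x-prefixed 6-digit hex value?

s_0 = plaintext = 0x0D1992
s_1 = Round(s_0, k_0) = 0x0B846C
s_2 = Round(s_1, k_1) = 0xE46358
s_3 = Round(s_2, k_2) = 0xDC9ADD
s_4 = Round(s_3, k_3) = 0x253D83
s_5 = Round(s_4, k_4) = 0x17BCA5
s_6 = Round(s_5, k_5) = 0xB96929
s_7 = Round(s_6, k_6) = 0x27A48E

0x27A48E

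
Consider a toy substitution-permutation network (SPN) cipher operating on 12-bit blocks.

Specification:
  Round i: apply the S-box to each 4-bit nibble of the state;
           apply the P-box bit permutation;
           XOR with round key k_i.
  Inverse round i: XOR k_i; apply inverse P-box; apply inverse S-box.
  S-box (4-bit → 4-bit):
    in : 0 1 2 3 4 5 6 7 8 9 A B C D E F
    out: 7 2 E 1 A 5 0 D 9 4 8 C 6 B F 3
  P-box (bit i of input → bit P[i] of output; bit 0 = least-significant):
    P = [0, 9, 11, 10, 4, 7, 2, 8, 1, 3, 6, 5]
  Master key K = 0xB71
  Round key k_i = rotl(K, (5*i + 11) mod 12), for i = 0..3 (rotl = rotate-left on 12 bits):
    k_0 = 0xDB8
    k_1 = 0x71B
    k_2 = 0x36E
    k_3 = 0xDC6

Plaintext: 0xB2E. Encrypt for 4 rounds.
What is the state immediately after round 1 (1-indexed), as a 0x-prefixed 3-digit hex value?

0x25D

s_0 = plaintext = 0xB2E
s_1 = Round(s_0, k_0) = 0x25D
s_2 = Round(s_1, k_1) = 0x166
s_3 = Round(s_2, k_2) = 0x366
s_4 = Round(s_3, k_3) = 0xDC4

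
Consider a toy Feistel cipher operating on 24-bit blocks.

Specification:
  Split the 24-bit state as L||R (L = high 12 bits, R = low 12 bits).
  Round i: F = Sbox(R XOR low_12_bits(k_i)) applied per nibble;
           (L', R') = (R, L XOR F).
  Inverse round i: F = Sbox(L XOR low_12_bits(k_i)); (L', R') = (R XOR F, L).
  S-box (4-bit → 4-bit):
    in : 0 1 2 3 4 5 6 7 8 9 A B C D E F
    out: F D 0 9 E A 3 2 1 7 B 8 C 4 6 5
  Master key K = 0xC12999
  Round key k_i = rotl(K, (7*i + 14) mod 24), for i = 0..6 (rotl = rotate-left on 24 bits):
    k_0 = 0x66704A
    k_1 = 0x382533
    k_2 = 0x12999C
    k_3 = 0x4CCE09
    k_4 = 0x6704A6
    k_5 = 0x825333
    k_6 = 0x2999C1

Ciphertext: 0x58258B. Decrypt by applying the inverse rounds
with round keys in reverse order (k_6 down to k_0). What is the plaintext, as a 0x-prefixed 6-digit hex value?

s_0 = ciphertext = 0x58258B
s_1 = InvRound(s_0, k_6) = 0x962582
s_2 = InvRound(s_1, k_5) = 0xE2F962
s_3 = InvRound(s_2, k_4) = 0x275E2F
s_4 = InvRound(s_3, k_3) = 0x203275
s_5 = InvRound(s_4, k_2) = 0xA00203
s_6 = InvRound(s_5, k_1) = 0x79AA00
s_7 = InvRound(s_6, k_0) = 0x84F79A

0x84F79A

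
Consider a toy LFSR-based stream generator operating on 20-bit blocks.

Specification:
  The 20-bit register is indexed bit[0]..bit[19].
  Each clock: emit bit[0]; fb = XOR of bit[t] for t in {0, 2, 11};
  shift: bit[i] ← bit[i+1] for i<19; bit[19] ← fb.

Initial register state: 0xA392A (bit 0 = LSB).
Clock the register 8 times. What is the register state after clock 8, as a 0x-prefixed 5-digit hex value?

0x27A39

reg_0 = 0xA392A
clock 1: out=0, reg = 0xD1C95
clock 2: out=1, reg = 0xE8E4A
clock 3: out=0, reg = 0xF4725
clock 4: out=1, reg = 0x7A392
clock 5: out=0, reg = 0x3D1C9
clock 6: out=1, reg = 0x9E8E4
clock 7: out=0, reg = 0x4F472
clock 8: out=0, reg = 0x27A39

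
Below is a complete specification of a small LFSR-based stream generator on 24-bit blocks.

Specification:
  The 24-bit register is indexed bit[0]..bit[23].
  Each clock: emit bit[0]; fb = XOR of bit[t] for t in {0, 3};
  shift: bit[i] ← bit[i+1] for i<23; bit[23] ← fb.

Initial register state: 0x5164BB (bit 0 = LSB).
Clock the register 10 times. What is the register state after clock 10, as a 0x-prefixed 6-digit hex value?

0x0B1459

reg_0 = 0x5164BB
clock 1: out=1, reg = 0x28B25D
clock 2: out=1, reg = 0x14592E
clock 3: out=0, reg = 0x8A2C97
clock 4: out=1, reg = 0xC5164B
clock 5: out=1, reg = 0x628B25
clock 6: out=1, reg = 0xB14592
clock 7: out=0, reg = 0x58A2C9
clock 8: out=1, reg = 0x2C5164
clock 9: out=0, reg = 0x1628B2
clock 10: out=0, reg = 0x0B1459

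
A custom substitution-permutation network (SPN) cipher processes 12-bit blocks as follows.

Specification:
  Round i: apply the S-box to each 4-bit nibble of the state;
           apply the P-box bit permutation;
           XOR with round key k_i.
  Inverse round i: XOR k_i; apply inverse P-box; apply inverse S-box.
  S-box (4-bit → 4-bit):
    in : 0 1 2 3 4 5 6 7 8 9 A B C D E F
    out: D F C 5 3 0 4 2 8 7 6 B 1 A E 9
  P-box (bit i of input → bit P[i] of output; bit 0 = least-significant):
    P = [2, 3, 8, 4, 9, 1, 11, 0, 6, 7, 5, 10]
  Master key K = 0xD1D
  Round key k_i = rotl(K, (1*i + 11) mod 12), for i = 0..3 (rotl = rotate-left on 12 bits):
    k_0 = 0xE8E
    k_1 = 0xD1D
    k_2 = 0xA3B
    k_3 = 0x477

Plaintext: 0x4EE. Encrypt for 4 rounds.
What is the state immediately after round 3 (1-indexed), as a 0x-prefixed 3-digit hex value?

s_0 = plaintext = 0x4EE
s_1 = Round(s_0, k_0) = 0x755
s_2 = Round(s_1, k_1) = 0xD9D
s_3 = Round(s_2, k_2) = 0x4A1
s_4 = Round(s_3, k_3) = 0xDA9

0x4A1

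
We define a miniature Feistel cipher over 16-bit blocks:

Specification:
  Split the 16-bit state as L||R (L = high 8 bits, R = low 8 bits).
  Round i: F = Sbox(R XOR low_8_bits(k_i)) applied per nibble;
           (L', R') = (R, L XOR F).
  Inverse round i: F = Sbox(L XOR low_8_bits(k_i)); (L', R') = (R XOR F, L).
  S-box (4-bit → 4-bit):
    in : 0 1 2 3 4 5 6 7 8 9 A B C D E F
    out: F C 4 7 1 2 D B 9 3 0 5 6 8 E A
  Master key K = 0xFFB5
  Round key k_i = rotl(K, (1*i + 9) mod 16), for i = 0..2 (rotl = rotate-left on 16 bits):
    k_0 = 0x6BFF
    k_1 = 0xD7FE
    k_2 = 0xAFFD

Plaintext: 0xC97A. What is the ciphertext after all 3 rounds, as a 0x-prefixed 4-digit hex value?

0x78C9

s_0 = plaintext = 0xC97A
s_1 = Round(s_0, k_0) = 0x7A5B
s_2 = Round(s_1, k_1) = 0x5B78
s_3 = Round(s_2, k_2) = 0x78C9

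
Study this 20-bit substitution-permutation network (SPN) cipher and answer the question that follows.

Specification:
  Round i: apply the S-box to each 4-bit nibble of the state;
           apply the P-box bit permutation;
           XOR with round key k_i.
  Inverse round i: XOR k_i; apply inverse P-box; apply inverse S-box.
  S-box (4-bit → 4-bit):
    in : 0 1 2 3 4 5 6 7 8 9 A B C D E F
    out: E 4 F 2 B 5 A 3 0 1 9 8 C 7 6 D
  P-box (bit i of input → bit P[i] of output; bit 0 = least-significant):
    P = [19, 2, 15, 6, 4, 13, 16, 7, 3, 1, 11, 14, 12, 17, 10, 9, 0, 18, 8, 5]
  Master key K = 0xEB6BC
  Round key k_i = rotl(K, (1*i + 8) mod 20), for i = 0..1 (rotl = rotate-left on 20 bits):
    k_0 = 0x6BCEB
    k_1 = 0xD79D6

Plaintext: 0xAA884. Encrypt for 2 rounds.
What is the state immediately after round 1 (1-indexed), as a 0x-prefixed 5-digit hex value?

0xEAE8E

s_0 = plaintext = 0xAA884
s_1 = Round(s_0, k_0) = 0xEAE8E
s_2 = Round(s_1, k_1) = 0x9E2D0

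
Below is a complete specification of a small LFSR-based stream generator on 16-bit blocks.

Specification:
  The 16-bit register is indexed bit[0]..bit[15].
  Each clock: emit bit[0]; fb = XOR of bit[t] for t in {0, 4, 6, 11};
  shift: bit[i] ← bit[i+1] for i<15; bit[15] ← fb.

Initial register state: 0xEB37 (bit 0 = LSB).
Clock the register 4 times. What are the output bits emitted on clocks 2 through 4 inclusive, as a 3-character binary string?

110

reg_0 = 0xEB37
clock 1: out=1, reg = 0xF59B
clock 2: out=1, reg = 0x7ACD
clock 3: out=1, reg = 0xBD66
clock 4: out=0, reg = 0x5EB3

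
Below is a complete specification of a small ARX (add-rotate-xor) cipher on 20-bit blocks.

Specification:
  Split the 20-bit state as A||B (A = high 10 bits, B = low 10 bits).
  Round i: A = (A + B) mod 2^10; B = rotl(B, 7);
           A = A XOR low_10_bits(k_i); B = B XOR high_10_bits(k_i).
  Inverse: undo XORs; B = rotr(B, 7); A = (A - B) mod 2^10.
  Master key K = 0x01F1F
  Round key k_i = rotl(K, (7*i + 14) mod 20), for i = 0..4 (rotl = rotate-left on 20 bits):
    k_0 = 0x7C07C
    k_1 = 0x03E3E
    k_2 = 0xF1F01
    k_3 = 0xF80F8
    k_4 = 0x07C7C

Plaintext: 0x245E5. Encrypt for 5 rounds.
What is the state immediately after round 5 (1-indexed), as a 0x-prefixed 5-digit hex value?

0x9BCD1

s_0 = plaintext = 0x245E5
s_1 = Round(s_0, k_0) = 0x82B4C
s_2 = Round(s_1, k_1) = 0xDA266
s_3 = Round(s_2, k_2) = 0xB3C8B
s_4 = Round(s_3, k_3) = 0xE8A71
s_5 = Round(s_4, k_4) = 0x9BCD1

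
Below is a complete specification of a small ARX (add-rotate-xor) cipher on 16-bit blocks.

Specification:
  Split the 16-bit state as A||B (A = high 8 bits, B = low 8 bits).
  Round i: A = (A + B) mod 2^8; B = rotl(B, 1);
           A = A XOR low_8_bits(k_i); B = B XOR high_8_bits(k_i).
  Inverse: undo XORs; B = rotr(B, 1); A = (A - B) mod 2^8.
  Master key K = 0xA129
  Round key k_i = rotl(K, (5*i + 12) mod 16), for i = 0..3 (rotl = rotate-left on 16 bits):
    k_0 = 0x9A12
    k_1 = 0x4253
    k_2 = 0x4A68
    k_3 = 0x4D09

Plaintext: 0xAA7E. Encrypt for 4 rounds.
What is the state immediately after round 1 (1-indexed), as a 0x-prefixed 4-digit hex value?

s_0 = plaintext = 0xAA7E
s_1 = Round(s_0, k_0) = 0x3A66
s_2 = Round(s_1, k_1) = 0xF38E
s_3 = Round(s_2, k_2) = 0xE957
s_4 = Round(s_3, k_3) = 0x49E3

0x3A66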